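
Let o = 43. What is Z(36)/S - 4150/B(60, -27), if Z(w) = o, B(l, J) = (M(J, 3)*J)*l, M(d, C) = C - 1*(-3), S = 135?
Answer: 3623/4860 ≈ 0.74547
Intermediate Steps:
M(d, C) = 3 + C (M(d, C) = C + 3 = 3 + C)
B(l, J) = 6*J*l (B(l, J) = ((3 + 3)*J)*l = (6*J)*l = 6*J*l)
Z(w) = 43
Z(36)/S - 4150/B(60, -27) = 43/135 - 4150/(6*(-27)*60) = 43*(1/135) - 4150/(-9720) = 43/135 - 4150*(-1/9720) = 43/135 + 415/972 = 3623/4860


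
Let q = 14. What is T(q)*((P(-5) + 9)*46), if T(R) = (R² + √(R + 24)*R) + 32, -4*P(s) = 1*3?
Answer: 86526 + 5313*√38 ≈ 1.1928e+5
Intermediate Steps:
P(s) = -¾ (P(s) = -3/4 = -¼*3 = -¾)
T(R) = 32 + R² + R*√(24 + R) (T(R) = (R² + √(24 + R)*R) + 32 = (R² + R*√(24 + R)) + 32 = 32 + R² + R*√(24 + R))
T(q)*((P(-5) + 9)*46) = (32 + 14² + 14*√(24 + 14))*((-¾ + 9)*46) = (32 + 196 + 14*√38)*((33/4)*46) = (228 + 14*√38)*(759/2) = 86526 + 5313*√38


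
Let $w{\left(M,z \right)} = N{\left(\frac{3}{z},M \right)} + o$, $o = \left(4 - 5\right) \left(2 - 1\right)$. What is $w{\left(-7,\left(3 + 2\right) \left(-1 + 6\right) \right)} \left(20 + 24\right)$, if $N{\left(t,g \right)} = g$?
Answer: $-352$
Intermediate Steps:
$o = -1$ ($o = \left(-1\right) 1 = -1$)
$w{\left(M,z \right)} = -1 + M$ ($w{\left(M,z \right)} = M - 1 = -1 + M$)
$w{\left(-7,\left(3 + 2\right) \left(-1 + 6\right) \right)} \left(20 + 24\right) = \left(-1 - 7\right) \left(20 + 24\right) = \left(-8\right) 44 = -352$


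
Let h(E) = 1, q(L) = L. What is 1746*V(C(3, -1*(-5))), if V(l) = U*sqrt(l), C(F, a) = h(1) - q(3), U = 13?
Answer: 22698*I*sqrt(2) ≈ 32100.0*I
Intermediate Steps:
C(F, a) = -2 (C(F, a) = 1 - 1*3 = 1 - 3 = -2)
V(l) = 13*sqrt(l)
1746*V(C(3, -1*(-5))) = 1746*(13*sqrt(-2)) = 1746*(13*(I*sqrt(2))) = 1746*(13*I*sqrt(2)) = 22698*I*sqrt(2)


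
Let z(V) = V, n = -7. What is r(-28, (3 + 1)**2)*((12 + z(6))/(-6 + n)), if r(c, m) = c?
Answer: 504/13 ≈ 38.769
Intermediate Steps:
r(-28, (3 + 1)**2)*((12 + z(6))/(-6 + n)) = -28*(12 + 6)/(-6 - 7) = -504/(-13) = -504*(-1)/13 = -28*(-18/13) = 504/13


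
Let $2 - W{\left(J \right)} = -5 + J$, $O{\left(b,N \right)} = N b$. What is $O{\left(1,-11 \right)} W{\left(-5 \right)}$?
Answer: $-132$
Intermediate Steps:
$W{\left(J \right)} = 7 - J$ ($W{\left(J \right)} = 2 - \left(-5 + J\right) = 7 - J$)
$O{\left(1,-11 \right)} W{\left(-5 \right)} = \left(-11\right) 1 \left(7 - -5\right) = - 11 \left(7 + 5\right) = \left(-11\right) 12 = -132$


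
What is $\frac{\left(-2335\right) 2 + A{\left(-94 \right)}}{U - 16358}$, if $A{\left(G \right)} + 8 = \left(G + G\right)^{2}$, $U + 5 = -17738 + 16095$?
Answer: $- \frac{5111}{3001} \approx -1.7031$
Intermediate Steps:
$U = -1648$ ($U = -5 + \left(-17738 + 16095\right) = -5 - 1643 = -1648$)
$A{\left(G \right)} = -8 + 4 G^{2}$ ($A{\left(G \right)} = -8 + \left(G + G\right)^{2} = -8 + \left(2 G\right)^{2} = -8 + 4 G^{2}$)
$\frac{\left(-2335\right) 2 + A{\left(-94 \right)}}{U - 16358} = \frac{\left(-2335\right) 2 - \left(8 - 4 \left(-94\right)^{2}\right)}{-1648 - 16358} = \frac{-4670 + \left(-8 + 4 \cdot 8836\right)}{-18006} = \left(-4670 + \left(-8 + 35344\right)\right) \left(- \frac{1}{18006}\right) = \left(-4670 + 35336\right) \left(- \frac{1}{18006}\right) = 30666 \left(- \frac{1}{18006}\right) = - \frac{5111}{3001}$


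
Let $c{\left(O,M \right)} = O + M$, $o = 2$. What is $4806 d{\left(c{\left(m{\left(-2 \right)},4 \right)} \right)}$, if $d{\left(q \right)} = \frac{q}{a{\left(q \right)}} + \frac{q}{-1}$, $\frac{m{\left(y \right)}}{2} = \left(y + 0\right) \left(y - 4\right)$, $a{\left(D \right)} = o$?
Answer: $-67284$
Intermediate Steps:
$a{\left(D \right)} = 2$
$m{\left(y \right)} = 2 y \left(-4 + y\right)$ ($m{\left(y \right)} = 2 \left(y + 0\right) \left(y - 4\right) = 2 y \left(-4 + y\right)$)
$c{\left(O,M \right)} = M + O$
$d{\left(q \right)} = - \frac{q}{2}$ ($d{\left(q \right)} = \frac{q}{2} + \frac{q}{-1} = q \frac{1}{2} + q \left(-1\right) = \frac{q}{2} - q = - \frac{q}{2}$)
$4806 d{\left(c{\left(m{\left(-2 \right)},4 \right)} \right)} = 4806 \left(- \frac{4 + 2 \left(-2\right) \left(-4 - 2\right)}{2}\right) = 4806 \left(- \frac{4 + 2 \left(-2\right) \left(-6\right)}{2}\right) = 4806 \left(- \frac{4 + 24}{2}\right) = 4806 \left(\left(- \frac{1}{2}\right) 28\right) = 4806 \left(-14\right) = -67284$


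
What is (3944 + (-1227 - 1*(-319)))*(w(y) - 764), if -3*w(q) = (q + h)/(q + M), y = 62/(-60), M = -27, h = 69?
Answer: -1948639396/841 ≈ -2.3171e+6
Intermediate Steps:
y = -31/30 (y = 62*(-1/60) = -31/30 ≈ -1.0333)
w(q) = -(69 + q)/(3*(-27 + q)) (w(q) = -(q + 69)/(3*(q - 27)) = -(69 + q)/(3*(-27 + q)))
(3944 + (-1227 - 1*(-319)))*(w(y) - 764) = (3944 + (-1227 - 1*(-319)))*((-69 - 1*(-31/30))/(3*(-27 - 31/30)) - 764) = (3944 + (-1227 + 319))*((-69 + 31/30)/(3*(-841/30)) - 764) = (3944 - 908)*((⅓)*(-30/841)*(-2039/30) - 764) = 3036*(2039/2523 - 764) = 3036*(-1925533/2523) = -1948639396/841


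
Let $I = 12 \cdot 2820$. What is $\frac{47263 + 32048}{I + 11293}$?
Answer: $\frac{79311}{45133} \approx 1.7573$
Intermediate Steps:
$I = 33840$
$\frac{47263 + 32048}{I + 11293} = \frac{47263 + 32048}{33840 + 11293} = \frac{79311}{45133}$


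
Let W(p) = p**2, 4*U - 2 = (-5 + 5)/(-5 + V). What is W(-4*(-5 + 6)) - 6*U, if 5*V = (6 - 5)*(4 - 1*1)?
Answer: 13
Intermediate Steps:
V = 3/5 (V = ((6 - 5)*(4 - 1*1))/5 = (1*(4 - 1))/5 = (1*3)/5 = (1/5)*3 = 3/5 ≈ 0.60000)
U = 1/2 (U = 1/2 + ((-5 + 5)/(-5 + 3/5))/4 = 1/2 + (0/(-22/5))/4 = 1/2 + (0*(-5/22))/4 = 1/2 + (1/4)*0 = 1/2 + 0 = 1/2 ≈ 0.50000)
W(-4*(-5 + 6)) - 6*U = (-4*(-5 + 6))**2 - 6*1/2 = (-4*1)**2 - 3 = (-4)**2 - 3 = 16 - 3 = 13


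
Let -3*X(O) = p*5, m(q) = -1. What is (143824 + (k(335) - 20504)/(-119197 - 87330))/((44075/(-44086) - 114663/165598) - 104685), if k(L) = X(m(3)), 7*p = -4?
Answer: -81319659361617570686/59190957493972701861 ≈ -1.3739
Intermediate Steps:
p = -4/7 (p = (⅐)*(-4) = -4/7 ≈ -0.57143)
X(O) = 20/21 (X(O) = -(-4)*5/21 = -⅓*(-20/7) = 20/21)
k(L) = 20/21
(143824 + (k(335) - 20504)/(-119197 - 87330))/((44075/(-44086) - 114663/165598) - 104685) = (143824 + (20/21 - 20504)/(-119197 - 87330))/((44075/(-44086) - 114663/165598) - 104685) = (143824 - 430564/21/(-206527))/((44075*(-1/44086) - 114663*1/165598) - 104685) = (143824 - 430564/21*(-1/206527))/((-44075/44086 - 114663/165598) - 104685) = (143824 + 430564/4337067)/(-3088441217/1825138357 - 104685) = 623774754772/(4337067*(-191067697343762/1825138357)) = (623774754772/4337067)*(-1825138357/191067697343762) = -81319659361617570686/59190957493972701861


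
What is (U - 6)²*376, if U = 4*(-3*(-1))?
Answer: 13536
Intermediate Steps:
U = 12 (U = 4*3 = 12)
(U - 6)²*376 = (12 - 6)²*376 = 6²*376 = 36*376 = 13536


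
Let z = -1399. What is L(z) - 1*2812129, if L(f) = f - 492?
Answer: -2814020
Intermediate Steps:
L(f) = -492 + f
L(z) - 1*2812129 = (-492 - 1399) - 1*2812129 = -1891 - 2812129 = -2814020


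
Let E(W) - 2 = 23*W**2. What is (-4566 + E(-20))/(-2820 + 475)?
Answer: -4636/2345 ≈ -1.9770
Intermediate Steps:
E(W) = 2 + 23*W**2
(-4566 + E(-20))/(-2820 + 475) = (-4566 + (2 + 23*(-20)**2))/(-2820 + 475) = (-4566 + (2 + 23*400))/(-2345) = (-4566 + (2 + 9200))*(-1/2345) = (-4566 + 9202)*(-1/2345) = 4636*(-1/2345) = -4636/2345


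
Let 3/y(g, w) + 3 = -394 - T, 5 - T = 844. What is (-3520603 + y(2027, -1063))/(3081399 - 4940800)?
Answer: 1556106523/821855242 ≈ 1.8934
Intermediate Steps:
T = -839 (T = 5 - 1*844 = 5 - 844 = -839)
y(g, w) = 3/442 (y(g, w) = 3/(-3 + (-394 - 1*(-839))) = 3/(-3 + (-394 + 839)) = 3/(-3 + 445) = 3/442)
(-3520603 + y(2027, -1063))/(3081399 - 4940800) = (-3520603 + 3/442)/(3081399 - 4940800) = -1556106523/442/(-1859401) = -1556106523/442*(-1/1859401) = 1556106523/821855242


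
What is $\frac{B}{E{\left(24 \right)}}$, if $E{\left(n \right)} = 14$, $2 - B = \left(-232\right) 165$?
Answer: $\frac{19141}{7} \approx 2734.4$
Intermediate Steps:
$B = 38282$ ($B = 2 - \left(-232\right) 165 = 2 - -38280 = 2 + 38280 = 38282$)
$\frac{B}{E{\left(24 \right)}} = \frac{38282}{14} = 38282 \cdot \frac{1}{14} = \frac{19141}{7}$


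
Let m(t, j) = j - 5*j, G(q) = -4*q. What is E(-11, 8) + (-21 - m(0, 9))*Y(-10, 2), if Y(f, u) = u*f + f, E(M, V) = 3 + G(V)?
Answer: -479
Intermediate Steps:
m(t, j) = -4*j
E(M, V) = 3 - 4*V
Y(f, u) = f + f*u (Y(f, u) = f*u + f = f + f*u)
E(-11, 8) + (-21 - m(0, 9))*Y(-10, 2) = (3 - 4*8) + (-21 - (-4)*9)*(-10*(1 + 2)) = (3 - 32) + (-21 - 1*(-36))*(-10*3) = -29 + (-21 + 36)*(-30) = -29 + 15*(-30) = -29 - 450 = -479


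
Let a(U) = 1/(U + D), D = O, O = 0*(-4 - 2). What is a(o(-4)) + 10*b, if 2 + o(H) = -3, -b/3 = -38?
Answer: 5699/5 ≈ 1139.8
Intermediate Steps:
b = 114 (b = -3*(-38) = 114)
o(H) = -5 (o(H) = -2 - 3 = -5)
O = 0 (O = 0*(-6) = 0)
D = 0
a(U) = 1/U (a(U) = 1/(U + 0) = 1/U)
a(o(-4)) + 10*b = 1/(-5) + 10*114 = -1/5 + 1140 = 5699/5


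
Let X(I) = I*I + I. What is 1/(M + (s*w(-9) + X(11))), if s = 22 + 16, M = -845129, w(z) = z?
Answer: -1/845339 ≈ -1.1830e-6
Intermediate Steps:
X(I) = I + I² (X(I) = I² + I = I + I²)
s = 38
1/(M + (s*w(-9) + X(11))) = 1/(-845129 + (38*(-9) + 11*(1 + 11))) = 1/(-845129 + (-342 + 11*12)) = 1/(-845129 + (-342 + 132)) = 1/(-845129 - 210) = 1/(-845339) = -1/845339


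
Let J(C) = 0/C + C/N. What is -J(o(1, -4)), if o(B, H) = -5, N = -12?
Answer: -5/12 ≈ -0.41667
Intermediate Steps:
J(C) = -C/12 (J(C) = 0/C + C/(-12) = 0 + C*(-1/12) = 0 - C/12 = -C/12)
-J(o(1, -4)) = -(-1)*(-5)/12 = -1*5/12 = -5/12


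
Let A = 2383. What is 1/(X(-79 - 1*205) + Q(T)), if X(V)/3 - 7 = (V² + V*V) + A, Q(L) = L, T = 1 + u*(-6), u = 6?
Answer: 1/491071 ≈ 2.0364e-6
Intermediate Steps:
T = -35 (T = 1 + 6*(-6) = 1 - 36 = -35)
X(V) = 7170 + 6*V² (X(V) = 21 + 3*((V² + V*V) + 2383) = 21 + 3*((V² + V²) + 2383) = 21 + 3*(2*V² + 2383) = 21 + 3*(2383 + 2*V²) = 21 + (7149 + 6*V²) = 7170 + 6*V²)
1/(X(-79 - 1*205) + Q(T)) = 1/((7170 + 6*(-79 - 1*205)²) - 35) = 1/((7170 + 6*(-79 - 205)²) - 35) = 1/((7170 + 6*(-284)²) - 35) = 1/((7170 + 6*80656) - 35) = 1/((7170 + 483936) - 35) = 1/(491106 - 35) = 1/491071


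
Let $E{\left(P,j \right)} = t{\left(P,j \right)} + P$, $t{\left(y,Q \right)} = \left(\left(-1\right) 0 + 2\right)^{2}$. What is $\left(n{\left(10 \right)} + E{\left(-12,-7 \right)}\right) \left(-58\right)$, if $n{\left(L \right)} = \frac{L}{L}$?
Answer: $406$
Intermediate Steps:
$n{\left(L \right)} = 1$
$t{\left(y,Q \right)} = 4$ ($t{\left(y,Q \right)} = \left(0 + 2\right)^{2} = 2^{2} = 4$)
$E{\left(P,j \right)} = 4 + P$
$\left(n{\left(10 \right)} + E{\left(-12,-7 \right)}\right) \left(-58\right) = \left(1 + \left(4 - 12\right)\right) \left(-58\right) = \left(1 - 8\right) \left(-58\right) = \left(-7\right) \left(-58\right) = 406$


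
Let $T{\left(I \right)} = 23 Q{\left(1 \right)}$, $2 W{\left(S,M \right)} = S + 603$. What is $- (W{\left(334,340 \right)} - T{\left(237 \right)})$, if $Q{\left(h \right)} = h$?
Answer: $- \frac{891}{2} \approx -445.5$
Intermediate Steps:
$W{\left(S,M \right)} = \frac{603}{2} + \frac{S}{2}$ ($W{\left(S,M \right)} = \frac{S + 603}{2} = \frac{603 + S}{2} = \frac{603}{2} + \frac{S}{2}$)
$T{\left(I \right)} = 23$ ($T{\left(I \right)} = 23 \cdot 1 = 23$)
$- (W{\left(334,340 \right)} - T{\left(237 \right)}) = - (\left(\frac{603}{2} + \frac{1}{2} \cdot 334\right) - 23) = - (\left(\frac{603}{2} + 167\right) - 23) = - (\frac{937}{2} - 23) = \left(-1\right) \frac{891}{2} = - \frac{891}{2}$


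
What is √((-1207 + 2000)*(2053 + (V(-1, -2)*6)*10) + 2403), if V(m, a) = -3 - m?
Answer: 2*√383818 ≈ 1239.1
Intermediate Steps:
√((-1207 + 2000)*(2053 + (V(-1, -2)*6)*10) + 2403) = √((-1207 + 2000)*(2053 + ((-3 - 1*(-1))*6)*10) + 2403) = √(793*(2053 + ((-3 + 1)*6)*10) + 2403) = √(793*(2053 - 2*6*10) + 2403) = √(793*(2053 - 12*10) + 2403) = √(793*(2053 - 120) + 2403) = √(793*1933 + 2403) = √(1532869 + 2403) = √1535272 = 2*√383818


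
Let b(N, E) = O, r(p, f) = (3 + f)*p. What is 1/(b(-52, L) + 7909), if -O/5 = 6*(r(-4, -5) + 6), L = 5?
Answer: 1/7489 ≈ 0.00013353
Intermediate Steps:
r(p, f) = p*(3 + f)
O = -420 (O = -30*(-4*(3 - 5) + 6) = -30*(-4*(-2) + 6) = -30*(8 + 6) = -30*14 = -5*84 = -420)
b(N, E) = -420
1/(b(-52, L) + 7909) = 1/(-420 + 7909) = 1/7489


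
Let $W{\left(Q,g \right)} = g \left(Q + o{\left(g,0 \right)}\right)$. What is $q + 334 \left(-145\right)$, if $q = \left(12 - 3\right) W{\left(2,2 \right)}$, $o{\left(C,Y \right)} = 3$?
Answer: $-48340$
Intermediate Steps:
$W{\left(Q,g \right)} = g \left(3 + Q\right)$ ($W{\left(Q,g \right)} = g \left(Q + 3\right) = g \left(3 + Q\right)$)
$q = 90$ ($q = \left(12 - 3\right) 2 \left(3 + 2\right) = 9 \cdot 2 \cdot 5 = 9 \cdot 10 = 90$)
$q + 334 \left(-145\right) = 90 + 334 \left(-145\right) = 90 - 48430 = -48340$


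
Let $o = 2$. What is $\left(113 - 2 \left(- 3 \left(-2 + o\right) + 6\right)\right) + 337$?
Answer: $438$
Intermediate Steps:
$\left(113 - 2 \left(- 3 \left(-2 + o\right) + 6\right)\right) + 337 = \left(113 - 2 \left(- 3 \left(-2 + 2\right) + 6\right)\right) + 337 = \left(113 - 2 \left(\left(-3\right) 0 + 6\right)\right) + 337 = \left(113 - 2 \left(0 + 6\right)\right) + 337 = \left(113 - 12\right) + 337 = 101 + 337 = 438$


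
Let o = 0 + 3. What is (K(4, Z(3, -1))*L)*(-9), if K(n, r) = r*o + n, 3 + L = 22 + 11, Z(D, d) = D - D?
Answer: -1080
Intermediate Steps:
Z(D, d) = 0
L = 30 (L = -3 + (22 + 11) = -3 + 33 = 30)
o = 3
K(n, r) = n + 3*r (K(n, r) = r*3 + n = 3*r + n = n + 3*r)
(K(4, Z(3, -1))*L)*(-9) = ((4 + 3*0)*30)*(-9) = ((4 + 0)*30)*(-9) = (4*30)*(-9) = 120*(-9) = -1080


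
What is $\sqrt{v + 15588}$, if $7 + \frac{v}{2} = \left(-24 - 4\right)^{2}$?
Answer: $\sqrt{17142} \approx 130.93$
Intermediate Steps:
$v = 1554$ ($v = -14 + 2 \left(-24 - 4\right)^{2} = -14 + 2 \left(-28\right)^{2} = -14 + 2 \cdot 784 = -14 + 1568 = 1554$)
$\sqrt{v + 15588} = \sqrt{1554 + 15588} = \sqrt{17142}$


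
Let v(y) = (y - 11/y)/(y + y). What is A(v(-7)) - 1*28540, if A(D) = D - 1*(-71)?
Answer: -1394962/49 ≈ -28469.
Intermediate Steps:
v(y) = (y - 11/y)/(2*y) (v(y) = (y - 11/y)/((2*y)) = (y - 11/y)*(1/(2*y)) = (y - 11/y)/(2*y))
A(D) = 71 + D (A(D) = D + 71 = 71 + D)
A(v(-7)) - 1*28540 = (71 + (½)*(-11 + (-7)²)/(-7)²) - 1*28540 = (71 + (½)*(1/49)*(-11 + 49)) - 28540 = (71 + (½)*(1/49)*38) - 28540 = (71 + 19/49) - 28540 = 3498/49 - 28540 = -1394962/49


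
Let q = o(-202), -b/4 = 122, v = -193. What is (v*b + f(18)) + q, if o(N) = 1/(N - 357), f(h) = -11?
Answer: 52642706/559 ≈ 94173.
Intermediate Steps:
b = -488 (b = -4*122 = -488)
o(N) = 1/(-357 + N)
q = -1/559 (q = 1/(-357 - 202) = 1/(-559) = -1/559 ≈ -0.0017889)
(v*b + f(18)) + q = (-193*(-488) - 11) - 1/559 = (94184 - 11) - 1/559 = 94173 - 1/559 = 52642706/559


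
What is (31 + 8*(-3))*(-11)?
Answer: -77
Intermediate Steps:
(31 + 8*(-3))*(-11) = (31 - 24)*(-11) = 7*(-11) = -77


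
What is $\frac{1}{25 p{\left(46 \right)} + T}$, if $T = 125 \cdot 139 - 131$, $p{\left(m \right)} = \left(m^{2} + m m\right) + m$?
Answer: $\frac{1}{124194} \approx 8.0519 \cdot 10^{-6}$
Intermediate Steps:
$p{\left(m \right)} = m + 2 m^{2}$ ($p{\left(m \right)} = \left(m^{2} + m^{2}\right) + m = 2 m^{2} + m = m + 2 m^{2}$)
$T = 17244$ ($T = 17375 - 131 = 17244$)
$\frac{1}{25 p{\left(46 \right)} + T} = \frac{1}{25 \cdot 46 \left(1 + 2 \cdot 46\right) + 17244} = \frac{1}{25 \cdot 46 \left(1 + 92\right) + 17244} = \frac{1}{25 \cdot 46 \cdot 93 + 17244} = \frac{1}{25 \cdot 4278 + 17244} = \frac{1}{106950 + 17244} = \frac{1}{124194}$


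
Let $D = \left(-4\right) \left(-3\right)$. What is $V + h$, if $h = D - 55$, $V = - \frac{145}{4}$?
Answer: $- \frac{317}{4} \approx -79.25$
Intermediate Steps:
$V = - \frac{145}{4}$ ($V = \left(-145\right) \frac{1}{4} = - \frac{145}{4} \approx -36.25$)
$D = 12$
$h = -43$ ($h = 12 - 55 = -43$)
$V + h = - \frac{145}{4} - 43 = - \frac{317}{4}$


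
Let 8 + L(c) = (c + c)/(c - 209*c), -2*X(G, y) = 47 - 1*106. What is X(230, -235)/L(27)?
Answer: -3068/833 ≈ -3.6831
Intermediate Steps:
X(G, y) = 59/2 (X(G, y) = -(47 - 1*106)/2 = -(47 - 106)/2 = -½*(-59) = 59/2)
L(c) = -833/104 (L(c) = -8 + (c + c)/(c - 209*c) = -8 + (2*c)/((-208*c)) = -8 + (2*c)*(-1/(208*c)) = -8 - 1/104 = -833/104)
X(230, -235)/L(27) = 59/(2*(-833/104)) = (59/2)*(-104/833) = -3068/833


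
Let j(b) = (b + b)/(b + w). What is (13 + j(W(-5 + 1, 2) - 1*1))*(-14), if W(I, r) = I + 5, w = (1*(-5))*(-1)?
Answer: -182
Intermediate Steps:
w = 5 (w = -5*(-1) = 5)
W(I, r) = 5 + I
j(b) = 2*b/(5 + b) (j(b) = (b + b)/(b + 5) = (2*b)/(5 + b) = 2*b/(5 + b))
(13 + j(W(-5 + 1, 2) - 1*1))*(-14) = (13 + 2*((5 + (-5 + 1)) - 1*1)/(5 + ((5 + (-5 + 1)) - 1*1)))*(-14) = (13 + 2*((5 - 4) - 1)/(5 + ((5 - 4) - 1)))*(-14) = (13 + 2*(1 - 1)/(5 + (1 - 1)))*(-14) = (13 + 2*0/(5 + 0))*(-14) = (13 + 2*0/5)*(-14) = (13 + 2*0*(⅕))*(-14) = (13 + 0)*(-14) = 13*(-14) = -182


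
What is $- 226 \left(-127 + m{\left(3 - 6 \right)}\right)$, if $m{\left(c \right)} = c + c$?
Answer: $30058$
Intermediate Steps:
$m{\left(c \right)} = 2 c$
$- 226 \left(-127 + m{\left(3 - 6 \right)}\right) = - 226 \left(-127 + 2 \left(3 - 6\right)\right) = - 226 \left(-127 + 2 \left(-3\right)\right) = - 226 \left(-127 - 6\right) = \left(-226\right) \left(-133\right) = 30058$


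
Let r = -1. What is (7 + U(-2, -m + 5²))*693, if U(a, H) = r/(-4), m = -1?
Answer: 20097/4 ≈ 5024.3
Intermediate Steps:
U(a, H) = ¼ (U(a, H) = -1/(-4) = -1*(-¼) = ¼)
(7 + U(-2, -m + 5²))*693 = (7 + ¼)*693 = (29/4)*693 = 20097/4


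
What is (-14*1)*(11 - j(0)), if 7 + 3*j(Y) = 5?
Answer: -490/3 ≈ -163.33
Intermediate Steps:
j(Y) = -⅔ (j(Y) = -7/3 + (⅓)*5 = -7/3 + 5/3 = -⅔)
(-14*1)*(11 - j(0)) = (-14*1)*(11 - 1*(-⅔)) = -14*(11 + ⅔) = -14*35/3 = -490/3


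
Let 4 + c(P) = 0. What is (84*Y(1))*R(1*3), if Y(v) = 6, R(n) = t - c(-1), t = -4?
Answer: 0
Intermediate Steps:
c(P) = -4 (c(P) = -4 + 0 = -4)
R(n) = 0 (R(n) = -4 - 1*(-4) = -4 + 4 = 0)
(84*Y(1))*R(1*3) = (84*6)*0 = 504*0 = 0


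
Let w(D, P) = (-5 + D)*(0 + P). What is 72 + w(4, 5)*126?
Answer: -558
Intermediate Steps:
w(D, P) = P*(-5 + D) (w(D, P) = (-5 + D)*P = P*(-5 + D))
72 + w(4, 5)*126 = 72 + (5*(-5 + 4))*126 = 72 + (5*(-1))*126 = 72 - 5*126 = 72 - 630 = -558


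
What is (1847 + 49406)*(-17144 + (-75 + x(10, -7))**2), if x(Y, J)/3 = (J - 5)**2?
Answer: 5653462165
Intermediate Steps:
x(Y, J) = 3*(-5 + J)**2 (x(Y, J) = 3*(J - 5)**2 = 3*(-5 + J)**2)
(1847 + 49406)*(-17144 + (-75 + x(10, -7))**2) = (1847 + 49406)*(-17144 + (-75 + 3*(-5 - 7)**2)**2) = 51253*(-17144 + (-75 + 3*(-12)**2)**2) = 51253*(-17144 + (-75 + 3*144)**2) = 51253*(-17144 + (-75 + 432)**2) = 51253*(-17144 + 357**2) = 51253*(-17144 + 127449) = 51253*110305 = 5653462165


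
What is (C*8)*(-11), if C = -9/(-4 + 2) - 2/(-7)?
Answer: -2948/7 ≈ -421.14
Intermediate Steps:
C = 67/14 (C = -9/(-2) - 2*(-1/7) = -9*(-1/2) + 2/7 = 9/2 + 2/7 = 67/14 ≈ 4.7857)
(C*8)*(-11) = ((67/14)*8)*(-11) = (268/7)*(-11) = -2948/7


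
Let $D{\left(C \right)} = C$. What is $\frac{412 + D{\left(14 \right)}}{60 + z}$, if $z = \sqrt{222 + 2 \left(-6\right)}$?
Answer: $\frac{852}{113} - \frac{71 \sqrt{210}}{565} \approx 5.7188$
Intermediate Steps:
$z = \sqrt{210}$ ($z = \sqrt{222 - 12} = \sqrt{210} \approx 14.491$)
$\frac{412 + D{\left(14 \right)}}{60 + z} = \frac{412 + 14}{60 + \sqrt{210}} = \frac{426}{60 + \sqrt{210}}$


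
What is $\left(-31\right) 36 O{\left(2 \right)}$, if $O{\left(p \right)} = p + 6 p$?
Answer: $-15624$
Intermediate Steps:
$O{\left(p \right)} = 7 p$
$\left(-31\right) 36 O{\left(2 \right)} = \left(-31\right) 36 \cdot 7 \cdot 2 = \left(-1116\right) 14 = -15624$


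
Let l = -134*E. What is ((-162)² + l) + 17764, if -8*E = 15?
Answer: 177037/4 ≈ 44259.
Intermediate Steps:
E = -15/8 (E = -⅛*15 = -15/8 ≈ -1.8750)
l = 1005/4 (l = -134*(-15/8) = 1005/4 ≈ 251.25)
((-162)² + l) + 17764 = ((-162)² + 1005/4) + 17764 = (26244 + 1005/4) + 17764 = 105981/4 + 17764 = 177037/4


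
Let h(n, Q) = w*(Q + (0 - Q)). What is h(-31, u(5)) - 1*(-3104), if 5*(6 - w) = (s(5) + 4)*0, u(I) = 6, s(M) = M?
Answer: 3104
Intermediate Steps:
w = 6 (w = 6 - (5 + 4)*0/5 = 6 - 9*0/5 = 6 - ⅕*0 = 6 + 0 = 6)
h(n, Q) = 0 (h(n, Q) = 6*(Q + (0 - Q)) = 6*(Q - Q) = 6*0 = 0)
h(-31, u(5)) - 1*(-3104) = 0 - 1*(-3104) = 0 + 3104 = 3104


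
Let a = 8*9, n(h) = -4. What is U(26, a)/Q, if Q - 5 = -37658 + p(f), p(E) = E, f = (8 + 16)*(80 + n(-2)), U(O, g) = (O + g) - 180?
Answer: 82/35829 ≈ 0.0022886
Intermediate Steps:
a = 72
U(O, g) = -180 + O + g
f = 1824 (f = (8 + 16)*(80 - 4) = 24*76 = 1824)
Q = -35829 (Q = 5 + (-37658 + 1824) = 5 - 35834 = -35829)
U(26, a)/Q = (-180 + 26 + 72)/(-35829) = -82*(-1/35829) = 82/35829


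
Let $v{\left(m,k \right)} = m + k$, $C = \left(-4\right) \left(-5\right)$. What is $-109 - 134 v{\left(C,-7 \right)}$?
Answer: $-1851$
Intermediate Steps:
$C = 20$
$v{\left(m,k \right)} = k + m$
$-109 - 134 v{\left(C,-7 \right)} = -109 - 134 \left(-7 + 20\right) = -109 - 1742 = -1851$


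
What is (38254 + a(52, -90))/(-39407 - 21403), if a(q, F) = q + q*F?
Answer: -16813/30405 ≈ -0.55297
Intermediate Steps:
a(q, F) = q + F*q
(38254 + a(52, -90))/(-39407 - 21403) = (38254 + 52*(1 - 90))/(-39407 - 21403) = (38254 + 52*(-89))/(-60810) = (38254 - 4628)*(-1/60810) = 33626*(-1/60810) = -16813/30405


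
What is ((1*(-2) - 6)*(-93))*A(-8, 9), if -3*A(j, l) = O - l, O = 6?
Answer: 744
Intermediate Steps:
A(j, l) = -2 + l/3 (A(j, l) = -(6 - l)/3 = -2 + l/3)
((1*(-2) - 6)*(-93))*A(-8, 9) = ((1*(-2) - 6)*(-93))*(-2 + (⅓)*9) = ((-2 - 6)*(-93))*(-2 + 3) = -8*(-93)*1 = 744*1 = 744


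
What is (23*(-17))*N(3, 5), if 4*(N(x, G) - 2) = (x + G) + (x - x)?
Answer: -1564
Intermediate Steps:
N(x, G) = 2 + G/4 + x/4 (N(x, G) = 2 + ((x + G) + (x - x))/4 = 2 + ((G + x) + 0)/4 = 2 + (G + x)/4 = 2 + (G/4 + x/4) = 2 + G/4 + x/4)
(23*(-17))*N(3, 5) = (23*(-17))*(2 + (¼)*5 + (¼)*3) = -391*(2 + 5/4 + ¾) = -391*4 = -1564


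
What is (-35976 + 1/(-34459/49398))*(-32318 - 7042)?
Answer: 48796417595520/34459 ≈ 1.4161e+9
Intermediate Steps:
(-35976 + 1/(-34459/49398))*(-32318 - 7042) = (-35976 + 1/(-34459*1/49398))*(-39360) = (-35976 + 1/(-34459/49398))*(-39360) = (-35976 - 49398/34459)*(-39360) = -1239746382/34459*(-39360) = 48796417595520/34459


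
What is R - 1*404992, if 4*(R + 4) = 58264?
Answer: -390430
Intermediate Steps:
R = 14562 (R = -4 + (1/4)*58264 = -4 + 14566 = 14562)
R - 1*404992 = 14562 - 1*404992 = 14562 - 404992 = -390430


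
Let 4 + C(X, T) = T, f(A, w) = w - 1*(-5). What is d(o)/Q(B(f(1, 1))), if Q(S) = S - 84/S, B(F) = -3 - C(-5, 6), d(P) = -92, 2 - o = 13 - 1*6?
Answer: -460/59 ≈ -7.7966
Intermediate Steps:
f(A, w) = 5 + w (f(A, w) = w + 5 = 5 + w)
C(X, T) = -4 + T
o = -5 (o = 2 - (13 - 1*6) = 2 - (13 - 6) = 2 - 1*7 = 2 - 7 = -5)
B(F) = -5 (B(F) = -3 - (-4 + 6) = -3 - 1*2 = -3 - 2 = -5)
d(o)/Q(B(f(1, 1))) = -92/(-5 - 84/(-5)) = -92/(-5 - 84*(-⅕)) = -92/(-5 + 84/5) = -92/59/5 = -92*5/59 = -460/59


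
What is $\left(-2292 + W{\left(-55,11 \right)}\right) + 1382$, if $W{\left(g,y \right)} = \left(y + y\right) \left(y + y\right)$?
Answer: $-426$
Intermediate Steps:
$W{\left(g,y \right)} = 4 y^{2}$ ($W{\left(g,y \right)} = 2 y 2 y = 4 y^{2}$)
$\left(-2292 + W{\left(-55,11 \right)}\right) + 1382 = \left(-2292 + 4 \cdot 11^{2}\right) + 1382 = \left(-2292 + 4 \cdot 121\right) + 1382 = \left(-2292 + 484\right) + 1382 = -1808 + 1382 = -426$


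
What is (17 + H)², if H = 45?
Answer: 3844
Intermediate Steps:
(17 + H)² = (17 + 45)² = 62² = 3844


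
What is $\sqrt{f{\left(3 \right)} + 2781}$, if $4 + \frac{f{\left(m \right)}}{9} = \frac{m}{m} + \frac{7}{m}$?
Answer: $5 \sqrt{111} \approx 52.678$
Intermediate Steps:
$f{\left(m \right)} = -27 + \frac{63}{m}$ ($f{\left(m \right)} = -36 + 9 \left(\frac{m}{m} + \frac{7}{m}\right) = -36 + 9 \left(1 + \frac{7}{m}\right) = -36 + \left(9 + \frac{63}{m}\right) = -27 + \frac{63}{m}$)
$\sqrt{f{\left(3 \right)} + 2781} = \sqrt{\left(-27 + \frac{63}{3}\right) + 2781} = \sqrt{\left(-27 + 63 \cdot \frac{1}{3}\right) + 2781} = \sqrt{\left(-27 + 21\right) + 2781} = \sqrt{-6 + 2781} = \sqrt{2775} = 5 \sqrt{111}$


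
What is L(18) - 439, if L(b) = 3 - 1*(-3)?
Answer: -433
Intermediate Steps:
L(b) = 6 (L(b) = 3 + 3 = 6)
L(18) - 439 = 6 - 439 = -433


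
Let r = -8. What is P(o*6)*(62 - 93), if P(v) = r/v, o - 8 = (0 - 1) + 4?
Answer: 124/33 ≈ 3.7576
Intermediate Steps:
o = 11 (o = 8 + ((0 - 1) + 4) = 8 + (-1 + 4) = 8 + 3 = 11)
P(v) = -8/v
P(o*6)*(62 - 93) = (-8/(11*6))*(62 - 93) = -8/66*(-31) = -8*1/66*(-31) = -4/33*(-31) = 124/33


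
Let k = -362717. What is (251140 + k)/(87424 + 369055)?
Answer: -111577/456479 ≈ -0.24443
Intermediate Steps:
(251140 + k)/(87424 + 369055) = (251140 - 362717)/(87424 + 369055) = -111577/456479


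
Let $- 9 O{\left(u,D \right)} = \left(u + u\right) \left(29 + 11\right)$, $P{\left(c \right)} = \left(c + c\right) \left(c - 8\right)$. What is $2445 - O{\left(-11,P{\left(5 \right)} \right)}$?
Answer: $\frac{21125}{9} \approx 2347.2$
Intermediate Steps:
$P{\left(c \right)} = 2 c \left(-8 + c\right)$
$O{\left(u,D \right)} = - \frac{80 u}{9}$ ($O{\left(u,D \right)} = - \frac{\left(u + u\right) \left(29 + 11\right)}{9} = - \frac{2 u 40}{9} = - \frac{80 u}{9}$)
$2445 - O{\left(-11,P{\left(5 \right)} \right)} = 2445 - \left(- \frac{80}{9}\right) \left(-11\right) = 2445 - \frac{880}{9} = \frac{21125}{9}$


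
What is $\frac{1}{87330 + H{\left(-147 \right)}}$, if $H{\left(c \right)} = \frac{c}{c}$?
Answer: $\frac{1}{87331} \approx 1.1451 \cdot 10^{-5}$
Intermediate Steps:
$H{\left(c \right)} = 1$
$\frac{1}{87330 + H{\left(-147 \right)}} = \frac{1}{87330 + 1} = \frac{1}{87331}$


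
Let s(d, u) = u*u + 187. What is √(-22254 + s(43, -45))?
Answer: I*√20042 ≈ 141.57*I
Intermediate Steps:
s(d, u) = 187 + u² (s(d, u) = u² + 187 = 187 + u²)
√(-22254 + s(43, -45)) = √(-22254 + (187 + (-45)²)) = √(-22254 + (187 + 2025)) = √(-22254 + 2212) = √(-20042) = I*√20042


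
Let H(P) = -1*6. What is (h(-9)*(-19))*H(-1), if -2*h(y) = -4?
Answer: 228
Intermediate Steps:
H(P) = -6
h(y) = 2 (h(y) = -½*(-4) = 2)
(h(-9)*(-19))*H(-1) = (2*(-19))*(-6) = -38*(-6) = 228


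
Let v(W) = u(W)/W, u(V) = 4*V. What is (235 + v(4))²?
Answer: 57121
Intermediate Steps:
v(W) = 4 (v(W) = (4*W)/W = 4)
(235 + v(4))² = (235 + 4)² = 239² = 57121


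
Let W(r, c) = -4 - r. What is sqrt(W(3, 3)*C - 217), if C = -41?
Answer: sqrt(70) ≈ 8.3666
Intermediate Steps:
sqrt(W(3, 3)*C - 217) = sqrt((-4 - 1*3)*(-41) - 217) = sqrt((-4 - 3)*(-41) - 217) = sqrt(-7*(-41) - 217) = sqrt(287 - 217) = sqrt(70)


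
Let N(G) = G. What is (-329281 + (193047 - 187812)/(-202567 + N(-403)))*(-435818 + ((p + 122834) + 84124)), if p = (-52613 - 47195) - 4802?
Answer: 2228719060487335/20297 ≈ 1.0981e+11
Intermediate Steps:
p = -104610 (p = -99808 - 4802 = -104610)
(-329281 + (193047 - 187812)/(-202567 + N(-403)))*(-435818 + ((p + 122834) + 84124)) = (-329281 + (193047 - 187812)/(-202567 - 403))*(-435818 + ((-104610 + 122834) + 84124)) = (-329281 + 5235/(-202970))*(-435818 + (18224 + 84124)) = (-329281 + 5235*(-1/202970))*(-435818 + 102348) = (-329281 - 1047/40594)*(-333470) = -13366833961/40594*(-333470) = 2228719060487335/20297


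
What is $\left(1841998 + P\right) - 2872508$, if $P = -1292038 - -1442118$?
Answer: $-880430$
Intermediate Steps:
$P = 150080$ ($P = -1292038 + 1442118 = 150080$)
$\left(1841998 + P\right) - 2872508 = \left(1841998 + 150080\right) - 2872508 = 1992078 - 2872508 = -880430$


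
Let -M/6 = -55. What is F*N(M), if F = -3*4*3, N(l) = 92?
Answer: -3312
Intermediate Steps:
M = 330 (M = -6*(-55) = 330)
F = -36 (F = -12*3 = -36)
F*N(M) = -36*92 = -3312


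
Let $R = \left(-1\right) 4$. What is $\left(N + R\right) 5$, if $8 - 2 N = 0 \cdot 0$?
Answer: $0$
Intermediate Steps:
$R = -4$
$N = 4$ ($N = 4 - \frac{0 \cdot 0}{2} = 4 - 0 = 4 + 0 = 4$)
$\left(N + R\right) 5 = \left(4 - 4\right) 5 = 0 \cdot 5 = 0$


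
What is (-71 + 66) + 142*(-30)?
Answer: -4265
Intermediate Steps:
(-71 + 66) + 142*(-30) = -5 - 4260 = -4265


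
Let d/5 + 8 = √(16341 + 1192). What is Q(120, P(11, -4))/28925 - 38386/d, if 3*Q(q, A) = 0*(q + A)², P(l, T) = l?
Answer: -307088/87345 - 38386*√17533/87345 ≈ -61.708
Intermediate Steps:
d = -40 + 5*√17533 (d = -40 + 5*√(16341 + 1192) = -40 + 5*√17533 ≈ 622.06)
Q(q, A) = 0 (Q(q, A) = (0*(q + A)²)/3 = (0*(A + q)²)/3 = (⅓)*0 = 0)
Q(120, P(11, -4))/28925 - 38386/d = 0/28925 - 38386/(-40 + 5*√17533) = 0*(1/28925) - 38386/(-40 + 5*√17533) = 0 - 38386/(-40 + 5*√17533) = -38386/(-40 + 5*√17533)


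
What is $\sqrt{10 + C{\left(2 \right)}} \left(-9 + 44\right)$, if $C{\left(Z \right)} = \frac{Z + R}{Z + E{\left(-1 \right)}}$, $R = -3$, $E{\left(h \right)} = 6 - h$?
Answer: $\frac{35 \sqrt{89}}{3} \approx 110.06$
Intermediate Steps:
$C{\left(Z \right)} = \frac{-3 + Z}{7 + Z}$ ($C{\left(Z \right)} = \frac{Z - 3}{Z + \left(6 - -1\right)} = \frac{-3 + Z}{Z + \left(6 + 1\right)} = \frac{-3 + Z}{Z + 7} = \frac{-3 + Z}{7 + Z}$)
$\sqrt{10 + C{\left(2 \right)}} \left(-9 + 44\right) = \sqrt{10 + \frac{-3 + 2}{7 + 2}} \left(-9 + 44\right) = \sqrt{10 + \frac{1}{9} \left(-1\right)} 35 = \sqrt{10 - \frac{1}{9}} \cdot 35 = \sqrt{\frac{89}{9}} \cdot 35 = \frac{\sqrt{89}}{3} \cdot 35 = \frac{35 \sqrt{89}}{3}$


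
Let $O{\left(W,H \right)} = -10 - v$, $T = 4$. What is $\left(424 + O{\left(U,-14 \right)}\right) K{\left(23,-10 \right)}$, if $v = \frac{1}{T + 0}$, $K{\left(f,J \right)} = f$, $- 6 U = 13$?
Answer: $\frac{38065}{4} \approx 9516.3$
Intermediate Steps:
$U = - \frac{13}{6}$ ($U = \left(- \frac{1}{6}\right) 13 = - \frac{13}{6} \approx -2.1667$)
$v = \frac{1}{4}$ ($v = \frac{1}{4 + 0} = \frac{1}{4} \approx 0.25$)
$O{\left(W,H \right)} = - \frac{41}{4}$ ($O{\left(W,H \right)} = -10 - \frac{1}{4} = - \frac{41}{4}$)
$\left(424 + O{\left(U,-14 \right)}\right) K{\left(23,-10 \right)} = \left(424 - \frac{41}{4}\right) 23 = \frac{1655}{4} \cdot 23 = \frac{38065}{4}$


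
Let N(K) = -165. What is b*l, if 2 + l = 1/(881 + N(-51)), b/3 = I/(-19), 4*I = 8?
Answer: 4293/6802 ≈ 0.63114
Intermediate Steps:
I = 2 (I = (1/4)*8 = 2)
b = -6/19 (b = 3*(2/(-19)) = 3*(2*(-1/19)) = 3*(-2/19) = -6/19 ≈ -0.31579)
l = -1431/716 (l = -2 + 1/(881 - 165) = -2 + 1/716 = -1431/716 ≈ -1.9986)
b*l = -6/19*(-1431/716) = 4293/6802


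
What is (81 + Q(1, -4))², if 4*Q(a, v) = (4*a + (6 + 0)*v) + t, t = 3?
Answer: 94249/16 ≈ 5890.6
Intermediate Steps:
Q(a, v) = ¾ + a + 3*v/2 (Q(a, v) = ((4*a + (6 + 0)*v) + 3)/4 = ((4*a + 6*v) + 3)/4 = (3 + 4*a + 6*v)/4 = ¾ + a + 3*v/2)
(81 + Q(1, -4))² = (81 + (¾ + 1 + (3/2)*(-4)))² = (81 + (¾ + 1 - 6))² = (81 - 17/4)² = (307/4)² = 94249/16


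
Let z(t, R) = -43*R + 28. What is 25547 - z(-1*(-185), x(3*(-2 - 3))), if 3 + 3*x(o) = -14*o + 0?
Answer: 28486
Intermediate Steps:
x(o) = -1 - 14*o/3 (x(o) = -1 + (-14*o + 0)/3 = -1 + (-14*o)/3 = -1 - 14*o/3)
z(t, R) = 28 - 43*R
25547 - z(-1*(-185), x(3*(-2 - 3))) = 25547 - (28 - 43*(-1 - 14*(-2 - 3))) = 25547 - (28 - 43*(-1 - 14*(-5))) = 25547 - (28 - 43*(-1 - 14/3*(-15))) = 25547 - (28 - 43*(-1 + 70)) = 25547 - (28 - 43*69) = 25547 - (28 - 2967) = 25547 - 1*(-2939) = 25547 + 2939 = 28486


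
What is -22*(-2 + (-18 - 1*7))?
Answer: 594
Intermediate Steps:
-22*(-2 + (-18 - 1*7)) = -22*(-2 + (-18 - 7)) = -22*(-2 - 25) = -22*(-27) = 594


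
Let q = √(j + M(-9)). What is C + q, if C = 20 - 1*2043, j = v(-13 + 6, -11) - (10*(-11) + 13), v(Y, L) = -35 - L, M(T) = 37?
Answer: -2023 + √110 ≈ -2012.5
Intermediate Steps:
j = 73 (j = (-35 - 1*(-11)) - (10*(-11) + 13) = (-35 + 11) - (-110 + 13) = -24 - 1*(-97) = -24 + 97 = 73)
q = √110 (q = √(73 + 37) = √110 ≈ 10.488)
C = -2023 (C = 20 - 2043 = -2023)
C + q = -2023 + √110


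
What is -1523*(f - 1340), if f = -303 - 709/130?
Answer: 326377377/130 ≈ 2.5106e+6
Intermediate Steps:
f = -40099/130 (f = -303 - 709/130 = -40099/130 ≈ -308.45)
-1523*(f - 1340) = -1523*(-40099/130 - 1340) = -1523*(-214299/130) = 326377377/130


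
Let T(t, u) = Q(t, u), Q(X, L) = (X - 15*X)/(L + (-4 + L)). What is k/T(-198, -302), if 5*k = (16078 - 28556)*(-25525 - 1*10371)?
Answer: -9726051968/495 ≈ -1.9649e+7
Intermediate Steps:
Q(X, L) = -14*X/(-4 + 2*L) (Q(X, L) = (-14*X)/(-4 + 2*L) = -14*X/(-4 + 2*L))
T(t, u) = -7*t/(-2 + u)
k = 447910288/5 (k = ((16078 - 28556)*(-25525 - 1*10371))/5 = (-12478*(-25525 - 10371))/5 = (-12478*(-35896))/5 = (⅕)*447910288 = 447910288/5 ≈ 8.9582e+7)
k/T(-198, -302) = 447910288/(5*((-7*(-198)/(-2 - 302)))) = 447910288/(5*((-7*(-198)/(-304)))) = 447910288/(5*((-7*(-198)*(-1/304)))) = 447910288/(5*(-693/152)) = (447910288/5)*(-152/693) = -9726051968/495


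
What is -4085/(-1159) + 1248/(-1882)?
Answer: 164251/57401 ≈ 2.8615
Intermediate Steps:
-4085/(-1159) + 1248/(-1882) = -4085*(-1/1159) + 1248*(-1/1882) = 215/61 - 624/941 = 164251/57401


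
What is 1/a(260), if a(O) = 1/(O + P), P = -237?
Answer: 23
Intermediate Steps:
a(O) = 1/(-237 + O) (a(O) = 1/(O - 237) = 1/(-237 + O))
1/a(260) = 1/(1/(-237 + 260)) = 1/(1/23) = 23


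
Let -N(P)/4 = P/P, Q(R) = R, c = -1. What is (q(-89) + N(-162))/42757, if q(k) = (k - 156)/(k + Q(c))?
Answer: -1/33462 ≈ -2.9885e-5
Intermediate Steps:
N(P) = -4 (N(P) = -4*P/P = -4*1 = -4)
q(k) = (-156 + k)/(-1 + k) (q(k) = (k - 156)/(k - 1) = (-156 + k)/(-1 + k))
(q(-89) + N(-162))/42757 = ((-156 - 89)/(-1 - 89) - 4)/42757 = (-245/(-90) - 4)*(1/42757) = (-1/90*(-245) - 4)*(1/42757) = (49/18 - 4)*(1/42757) = -23/18*1/42757 = -1/33462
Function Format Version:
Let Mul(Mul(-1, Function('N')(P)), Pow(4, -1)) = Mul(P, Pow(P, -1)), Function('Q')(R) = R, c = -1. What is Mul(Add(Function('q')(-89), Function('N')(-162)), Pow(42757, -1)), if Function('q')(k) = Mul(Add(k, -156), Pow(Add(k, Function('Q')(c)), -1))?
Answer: Rational(-1, 33462) ≈ -2.9885e-5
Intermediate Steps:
Function('N')(P) = -4 (Function('N')(P) = Mul(-4, Mul(P, Pow(P, -1))) = Mul(-4, 1) = -4)
Function('q')(k) = Mul(Pow(Add(-1, k), -1), Add(-156, k)) (Function('q')(k) = Mul(Add(k, -156), Pow(Add(k, -1), -1)) = Mul(Add(-156, k), Pow(Add(-1, k), -1)) = Mul(Pow(Add(-1, k), -1), Add(-156, k)))
Mul(Add(Function('q')(-89), Function('N')(-162)), Pow(42757, -1)) = Mul(Add(Mul(Pow(Add(-1, -89), -1), Add(-156, -89)), -4), Pow(42757, -1)) = Mul(Add(Mul(Pow(-90, -1), -245), -4), Rational(1, 42757)) = Mul(Add(Mul(Rational(-1, 90), -245), -4), Rational(1, 42757)) = Mul(Add(Rational(49, 18), -4), Rational(1, 42757)) = Mul(Rational(-23, 18), Rational(1, 42757)) = Rational(-1, 33462)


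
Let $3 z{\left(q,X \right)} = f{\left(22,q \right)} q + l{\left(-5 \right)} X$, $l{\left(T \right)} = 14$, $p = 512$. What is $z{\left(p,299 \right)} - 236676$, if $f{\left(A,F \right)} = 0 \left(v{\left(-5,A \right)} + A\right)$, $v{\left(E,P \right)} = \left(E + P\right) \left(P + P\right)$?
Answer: $- \frac{705842}{3} \approx -2.3528 \cdot 10^{5}$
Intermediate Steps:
$v{\left(E,P \right)} = 2 P \left(E + P\right)$ ($v{\left(E,P \right)} = \left(E + P\right) 2 P = 2 P \left(E + P\right)$)
$f{\left(A,F \right)} = 0$ ($f{\left(A,F \right)} = 0 \left(2 A \left(-5 + A\right) + A\right) = 0 \left(A + 2 A \left(-5 + A\right)\right) = 0$)
$z{\left(q,X \right)} = \frac{14 X}{3}$ ($z{\left(q,X \right)} = \frac{0 q + 14 X}{3} = \frac{0 + 14 X}{3} = \frac{14 X}{3}$)
$z{\left(p,299 \right)} - 236676 = \frac{14}{3} \cdot 299 - 236676 = \frac{4186}{3} - 236676 = - \frac{705842}{3}$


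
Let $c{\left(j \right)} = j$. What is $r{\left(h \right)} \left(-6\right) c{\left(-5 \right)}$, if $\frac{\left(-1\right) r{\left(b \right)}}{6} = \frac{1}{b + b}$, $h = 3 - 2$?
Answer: $-90$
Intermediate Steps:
$h = 1$ ($h = 3 - 2 = 1$)
$r{\left(b \right)} = - \frac{3}{b}$ ($r{\left(b \right)} = - \frac{6}{b + b} = - \frac{6}{2 b} = - 6 \frac{1}{2 b} = - \frac{3}{b}$)
$r{\left(h \right)} \left(-6\right) c{\left(-5 \right)} = - \frac{3}{1} \left(-6\right) \left(-5\right) = \left(-3\right) 1 \left(-6\right) \left(-5\right) = \left(-3\right) \left(-6\right) \left(-5\right) = 18 \left(-5\right) = -90$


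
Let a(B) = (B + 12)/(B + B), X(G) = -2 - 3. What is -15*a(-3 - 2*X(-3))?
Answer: -285/14 ≈ -20.357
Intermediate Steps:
X(G) = -5
a(B) = (12 + B)/(2*B) (a(B) = (12 + B)/((2*B)) = (12 + B)*(1/(2*B)) = (12 + B)/(2*B))
-15*a(-3 - 2*X(-3)) = -15*(12 + (-3 - 2*(-5)))/(2*(-3 - 2*(-5))) = -15*(12 + (-3 + 10))/(2*(-3 + 10)) = -15*(12 + 7)/(2*7) = -15*19/(2*7) = -15*19/14 = -285/14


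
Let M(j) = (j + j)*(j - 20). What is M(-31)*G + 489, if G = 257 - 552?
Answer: -932301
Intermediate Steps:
M(j) = 2*j*(-20 + j) (M(j) = (2*j)*(-20 + j) = 2*j*(-20 + j))
G = -295
M(-31)*G + 489 = (2*(-31)*(-20 - 31))*(-295) + 489 = (2*(-31)*(-51))*(-295) + 489 = 3162*(-295) + 489 = -932790 + 489 = -932301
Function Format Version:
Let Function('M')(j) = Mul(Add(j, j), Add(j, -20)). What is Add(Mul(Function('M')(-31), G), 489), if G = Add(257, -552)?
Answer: -932301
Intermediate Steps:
Function('M')(j) = Mul(2, j, Add(-20, j)) (Function('M')(j) = Mul(Mul(2, j), Add(-20, j)) = Mul(2, j, Add(-20, j)))
G = -295
Add(Mul(Function('M')(-31), G), 489) = Add(Mul(Mul(2, -31, Add(-20, -31)), -295), 489) = Add(Mul(Mul(2, -31, -51), -295), 489) = Add(Mul(3162, -295), 489) = Add(-932790, 489) = -932301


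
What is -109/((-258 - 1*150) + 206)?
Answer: 109/202 ≈ 0.53960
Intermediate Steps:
-109/((-258 - 1*150) + 206) = -109/((-258 - 150) + 206) = -109/(-408 + 206) = -109/(-202) = -1/202*(-109) = 109/202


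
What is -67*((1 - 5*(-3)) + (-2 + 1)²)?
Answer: -1139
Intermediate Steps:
-67*((1 - 5*(-3)) + (-2 + 1)²) = -67*((1 + 15) + (-1)²) = -67*(16 + 1) = -67*17 = -1139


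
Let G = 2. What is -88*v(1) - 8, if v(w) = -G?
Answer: 168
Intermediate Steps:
v(w) = -2 (v(w) = -1*2 = -2)
-88*v(1) - 8 = -88*(-2) - 8 = 176 - 8 = 168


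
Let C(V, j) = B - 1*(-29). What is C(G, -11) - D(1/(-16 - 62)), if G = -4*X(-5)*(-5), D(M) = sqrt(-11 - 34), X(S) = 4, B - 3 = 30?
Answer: 62 - 3*I*sqrt(5) ≈ 62.0 - 6.7082*I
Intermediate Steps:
B = 33 (B = 3 + 30 = 33)
D(M) = 3*I*sqrt(5) (D(M) = sqrt(-45) = 3*I*sqrt(5))
G = 80 (G = -4*4*(-5) = -16*(-5) = 80)
C(V, j) = 62 (C(V, j) = 33 - 1*(-29) = 33 + 29 = 62)
C(G, -11) - D(1/(-16 - 62)) = 62 - 3*I*sqrt(5)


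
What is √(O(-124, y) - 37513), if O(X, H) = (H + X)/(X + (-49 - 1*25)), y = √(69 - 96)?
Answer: √(-163403900 - 66*I*√3)/66 ≈ 6.7748e-5 - 193.68*I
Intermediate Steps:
y = 3*I*√3 (y = √(-27) = 3*I*√3 ≈ 5.1962*I)
O(X, H) = (H + X)/(-74 + X) (O(X, H) = (H + X)/(X + (-49 - 25)) = (H + X)/(X - 74) = (H + X)/(-74 + X))
√(O(-124, y) - 37513) = √((3*I*√3 - 124)/(-74 - 124) - 37513) = √((-124 + 3*I*√3)/(-198) - 37513) = √(-(-124 + 3*I*√3)/198 - 37513) = √((62/99 - I*√3/66) - 37513) = √(-3713725/99 - I*√3/66)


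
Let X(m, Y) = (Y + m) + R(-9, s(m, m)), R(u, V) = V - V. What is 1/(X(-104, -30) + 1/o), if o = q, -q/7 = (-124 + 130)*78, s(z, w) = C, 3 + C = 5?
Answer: -3276/438985 ≈ -0.0074627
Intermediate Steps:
C = 2 (C = -3 + 5 = 2)
s(z, w) = 2
R(u, V) = 0
X(m, Y) = Y + m (X(m, Y) = (Y + m) + 0 = Y + m)
q = -3276 (q = -7*(-124 + 130)*78 = -42*78 = -7*468 = -3276)
o = -3276
1/(X(-104, -30) + 1/o) = 1/((-30 - 104) + 1/(-3276)) = 1/(-134 - 1/3276) = 1/(-438985/3276) = -3276/438985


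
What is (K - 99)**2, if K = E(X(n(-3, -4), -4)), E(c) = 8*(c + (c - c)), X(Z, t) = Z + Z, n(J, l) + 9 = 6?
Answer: 21609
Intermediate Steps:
n(J, l) = -3 (n(J, l) = -9 + 6 = -3)
X(Z, t) = 2*Z
E(c) = 8*c (E(c) = 8*(c + 0) = 8*c)
K = -48 (K = 8*(2*(-3)) = 8*(-6) = -48)
(K - 99)**2 = (-48 - 99)**2 = (-147)**2 = 21609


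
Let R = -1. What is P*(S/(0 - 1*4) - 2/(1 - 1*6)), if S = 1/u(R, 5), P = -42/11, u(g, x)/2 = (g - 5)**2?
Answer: -3997/2640 ≈ -1.5140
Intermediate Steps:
u(g, x) = 2*(-5 + g)**2 (u(g, x) = 2*(g - 5)**2 = 2*(-5 + g)**2)
P = -42/11 (P = -42*1/11 = -42/11 ≈ -3.8182)
S = 1/72 (S = 1/(2*(-5 - 1)**2) = 1/(2*(-6)**2) = 1/(2*36) = 1/72 ≈ 0.013889)
P*(S/(0 - 1*4) - 2/(1 - 1*6)) = -42*(1/(72*(0 - 1*4)) - 2/(1 - 1*6))/11 = -42*(1/(72*(0 - 4)) - 2/(1 - 6))/11 = -42*((1/72)/(-4) - 2/(-5))/11 = -42*((1/72)*(-1/4) - 2*(-1/5))/11 = -42*(-1/288 + 2/5)/11 = -42/11*571/1440 = -3997/2640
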